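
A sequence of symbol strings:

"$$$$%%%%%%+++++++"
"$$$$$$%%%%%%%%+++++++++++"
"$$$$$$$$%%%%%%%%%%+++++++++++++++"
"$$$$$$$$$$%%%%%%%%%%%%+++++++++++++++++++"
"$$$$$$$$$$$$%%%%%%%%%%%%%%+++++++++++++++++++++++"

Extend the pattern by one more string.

Reading off run lengths: $ runs 4, 6, 8, 10, 12; % runs 6, 8, 10, 12, 14; + runs 7, 11, 15, 19, 23 — each is linear in n, where the shown terms are n = 2, 3, 4, 5, 6.
For the next term, n = 7, so the run lengths are 14, 16, 27.

$$$$$$$$$$$$$$%%%%%%%%%%%%%%%%+++++++++++++++++++++++++++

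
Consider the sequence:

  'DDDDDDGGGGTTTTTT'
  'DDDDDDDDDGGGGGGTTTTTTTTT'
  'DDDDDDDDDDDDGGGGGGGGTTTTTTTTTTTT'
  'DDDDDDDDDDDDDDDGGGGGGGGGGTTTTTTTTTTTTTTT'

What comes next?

Each string has the form D^{3n} G^{2n} T^{3n}, where the shown terms are n = 2, 3, 4, 5.
Setting n = 6 gives 18, 12, 18 characters in each block.

DDDDDDDDDDDDDDDDDDGGGGGGGGGGGGTTTTTTTTTTTTTTTTTT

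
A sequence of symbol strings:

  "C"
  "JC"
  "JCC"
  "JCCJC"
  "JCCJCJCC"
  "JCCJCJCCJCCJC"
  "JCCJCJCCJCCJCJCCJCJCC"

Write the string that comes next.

Each term (from the third on) is the previous term followed by the one before it: term 3 = JC·C = JCC.
The next term joins JCCJCJCCJCCJCJCCJCJCC and JCCJCJCCJCCJC.

JCCJCJCCJCCJCJCCJCJCCJCCJCJCCJCCJC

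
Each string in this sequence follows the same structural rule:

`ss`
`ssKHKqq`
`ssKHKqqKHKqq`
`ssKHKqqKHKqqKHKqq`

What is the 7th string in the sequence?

The strings grow by a fixed suffix KHKqq each time.
From ssKHKqqKHKqqKHKqq, 3 further steps: ssKHKqqKHKqqKHKqq → ssKHKqqKHKqqKHKqqKHKqq → ssKHKqqKHKqqKHKqqKHKqqKHKqq → (answer).

ssKHKqqKHKqqKHKqqKHKqqKHKqqKHKqq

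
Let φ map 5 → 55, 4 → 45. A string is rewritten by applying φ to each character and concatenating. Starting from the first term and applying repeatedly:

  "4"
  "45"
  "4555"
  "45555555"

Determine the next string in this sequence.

4555555555555555

Expanding 45555555: 4→45, 5→55, 5→55, 5→55, 5→55, 5→55, 5→55, 5→55. Concatenated: 45 55 55 55 55 55 55 55.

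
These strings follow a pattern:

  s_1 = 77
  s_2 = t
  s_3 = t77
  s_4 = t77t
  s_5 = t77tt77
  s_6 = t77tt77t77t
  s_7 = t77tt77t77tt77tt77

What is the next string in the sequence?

t77tt77t77tt77tt77t77tt77t77t

Each term (from the third on) is the previous term followed by the one before it: term 3 = t·77 = t77.
The next term joins t77tt77t77tt77tt77 and t77tt77t77t.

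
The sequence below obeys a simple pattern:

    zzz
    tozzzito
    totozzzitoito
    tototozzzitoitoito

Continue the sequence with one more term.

Every step adds to to the front and ito to the end of the previous string.
Applying this once more to tototozzzitoitoito:

totototozzzitoitoitoito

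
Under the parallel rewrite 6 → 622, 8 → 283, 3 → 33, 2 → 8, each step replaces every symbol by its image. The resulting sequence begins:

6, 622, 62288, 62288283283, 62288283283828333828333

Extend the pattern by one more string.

Rewriting the 23 symbols of 62288283283828333828333 one by one yields 622 8 8 283 283 8 283 33 8 283 33 283 8 283 33 33 33 283 8 283 33 33 33; concatenated:

6228828328382833382833328382833333332838283333333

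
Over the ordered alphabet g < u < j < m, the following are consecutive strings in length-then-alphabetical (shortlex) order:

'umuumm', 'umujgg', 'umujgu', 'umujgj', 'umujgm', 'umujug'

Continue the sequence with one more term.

umujuu

Find the rightmost character of umujug below m, bump it to the next letter, and reset everything to its right to g.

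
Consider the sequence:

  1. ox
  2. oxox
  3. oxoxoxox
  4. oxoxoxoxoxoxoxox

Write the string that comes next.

Each string is two copies of the previous one concatenated.
Doubling oxoxoxoxoxoxoxox:

oxoxoxoxoxoxoxoxoxoxoxoxoxoxoxox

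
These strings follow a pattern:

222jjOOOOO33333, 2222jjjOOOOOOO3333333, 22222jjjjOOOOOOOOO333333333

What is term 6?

Term n consists of n+1 2's, followed by n j's, followed by 2n+1 O's, followed by 2n+1 3's, where the shown terms are n = 2, 3, 4.
For term 6, n = 7, so the run lengths are 8, 7, 15, 15.

22222222jjjjjjjOOOOOOOOOOOOOOO333333333333333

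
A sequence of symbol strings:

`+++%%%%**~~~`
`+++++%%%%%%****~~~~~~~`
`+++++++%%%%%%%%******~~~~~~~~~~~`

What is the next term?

+++++++++%%%%%%%%%%********~~~~~~~~~~~~~~~

Reading off run lengths: + runs 3, 5, 7; % runs 4, 6, 8; * runs 2, 4, 6; ~ runs 3, 7, 11 — each is linear in n (n = 1, 2, …).
At n = 4 the blocks have lengths 9, 10, 8, 15.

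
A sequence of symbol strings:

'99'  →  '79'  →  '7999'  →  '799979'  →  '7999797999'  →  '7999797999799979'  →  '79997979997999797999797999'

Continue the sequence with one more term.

This is a Fibonacci-style word recurrence s(k) = s(k−1)·s(k−2): e.g. 79·99 = 7999.
Continuing: 79997979997999797999797999 · 7999797999799979 gives term 8.

799979799979997979997979997999797999799979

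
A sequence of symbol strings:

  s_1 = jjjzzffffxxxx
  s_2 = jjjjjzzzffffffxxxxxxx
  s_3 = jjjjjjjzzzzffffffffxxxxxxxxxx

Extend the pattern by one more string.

Term n consists of 2n+1 j's, followed by n+1 z's, followed by 2n+2 f's, followed by 3n+1 x's (n = 1, 2, …).
Setting n = 4 gives 9, 5, 10, 13 characters in each block.

jjjjjjjjjzzzzzffffffffffxxxxxxxxxxxxx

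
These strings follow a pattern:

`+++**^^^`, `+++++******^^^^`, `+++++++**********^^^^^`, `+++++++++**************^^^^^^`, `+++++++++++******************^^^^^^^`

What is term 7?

Term n consists of 2n+1 +'s, followed by 4n-2 *'s, followed by n+2 ^'s (n = 1, 2, …).
Setting n = 7 gives 15, 26, 9 characters in each block.

+++++++++++++++**************************^^^^^^^^^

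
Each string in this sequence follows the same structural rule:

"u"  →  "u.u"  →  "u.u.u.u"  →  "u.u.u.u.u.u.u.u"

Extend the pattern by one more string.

s(k+1) = s(k)·.·s(k) — each term doubles the last with '.' between the halves.
Doubling u.u.u.u.u.u.u.u with '.' between the halves:

u.u.u.u.u.u.u.u.u.u.u.u.u.u.u.u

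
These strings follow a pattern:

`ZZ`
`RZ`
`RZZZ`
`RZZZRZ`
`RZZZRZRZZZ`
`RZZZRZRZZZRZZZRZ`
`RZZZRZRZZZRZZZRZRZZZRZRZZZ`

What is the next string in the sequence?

RZZZRZRZZZRZZZRZRZZZRZRZZZRZZZRZRZZZRZZZRZ

Each term (from the third on) is the previous term followed by the one before it: term 3 = RZ·ZZ = RZZZ.
Continuing: RZZZRZRZZZRZZZRZRZZZRZRZZZ · RZZZRZRZZZRZZZRZ gives term 8.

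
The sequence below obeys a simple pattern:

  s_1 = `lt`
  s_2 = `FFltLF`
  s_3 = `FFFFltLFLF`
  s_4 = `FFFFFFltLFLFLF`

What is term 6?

Every step adds FF to the front and LF to the end of the previous string.
From FFFFFFltLFLFLF, 2 further steps: FFFFFFltLFLFLF → FFFFFFFFltLFLFLFLF → (answer).

FFFFFFFFFFltLFLFLFLFLF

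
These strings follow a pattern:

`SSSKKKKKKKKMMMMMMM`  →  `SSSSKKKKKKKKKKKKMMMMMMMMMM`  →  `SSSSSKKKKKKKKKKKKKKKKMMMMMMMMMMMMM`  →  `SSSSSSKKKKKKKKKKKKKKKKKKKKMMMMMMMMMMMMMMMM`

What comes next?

SSSSSSSKKKKKKKKKKKKKKKKKKKKKKKKMMMMMMMMMMMMMMMMMMM

Each string has the form S^{n+1} K^{4n} M^{3n+1}, where the shown terms are n = 2, 3, 4, 5.
At n = 6 the blocks have lengths 7, 24, 19.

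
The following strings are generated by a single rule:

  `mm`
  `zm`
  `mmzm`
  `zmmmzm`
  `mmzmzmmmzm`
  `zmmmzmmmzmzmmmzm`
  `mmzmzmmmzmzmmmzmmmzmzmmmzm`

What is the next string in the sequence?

zmmmzmmmzmzmmmzmmmzmzmmmzmzmmmzmmmzmzmmmzm

Each term (from the third on) is the two preceding terms concatenated in order: term 3 = mm·zm = mmzm.
Continuing: zmmmzmmmzmzmmmzm · mmzmzmmmzmzmmmzmmmzmzmmmzm gives term 8.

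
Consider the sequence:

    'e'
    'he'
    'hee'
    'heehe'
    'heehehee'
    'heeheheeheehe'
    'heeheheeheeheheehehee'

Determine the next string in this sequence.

From term 3 onward, concatenate the last term with the second-to-last: he·e = hee, hee·he = heehe, …
The next term joins heeheheeheeheheehehee and heeheheeheehe.

heeheheeheeheheeheheeheeheheeheehe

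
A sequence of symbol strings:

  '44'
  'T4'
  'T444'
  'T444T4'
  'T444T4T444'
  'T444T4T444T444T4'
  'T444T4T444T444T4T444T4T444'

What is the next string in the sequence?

Each term (from the third on) is the previous term followed by the one before it: term 3 = T4·44 = T444.
Continuing: T444T4T444T444T4T444T4T444 · T444T4T444T444T4 gives term 8.

T444T4T444T444T4T444T4T444T444T4T444T444T4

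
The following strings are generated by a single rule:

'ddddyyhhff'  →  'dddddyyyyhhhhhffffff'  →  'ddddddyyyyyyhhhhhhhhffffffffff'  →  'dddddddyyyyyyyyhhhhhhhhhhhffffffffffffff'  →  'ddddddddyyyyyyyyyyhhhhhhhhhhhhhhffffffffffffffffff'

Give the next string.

dddddddddyyyyyyyyyyyyhhhhhhhhhhhhhhhhhffffffffffffffffffffff

Each string has the form d^{n+3} y^{2n} h^{3n-1} f^{4n-2} (n = 1, 2, …).
For the next term, n = 6, so the run lengths are 9, 12, 17, 22.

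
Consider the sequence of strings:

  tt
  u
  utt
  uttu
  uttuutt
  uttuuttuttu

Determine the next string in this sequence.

uttuuttuttuuttuutt

Each term (from the third on) is the previous term followed by the one before it: term 3 = u·tt = utt.
So term 7 is uttuuttuttu·uttuutt.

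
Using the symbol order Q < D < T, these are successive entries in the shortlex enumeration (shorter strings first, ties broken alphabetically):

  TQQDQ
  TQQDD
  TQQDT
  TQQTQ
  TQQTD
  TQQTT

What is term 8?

TQDQD

Stepping forward 2 times from TQQTT: TQQTT → TQDQQ, then the target.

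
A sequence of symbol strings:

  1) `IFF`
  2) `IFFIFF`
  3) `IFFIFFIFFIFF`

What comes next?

IFFIFFIFFIFFIFFIFFIFFIFF

s(k+1) = s(k)·s(k) — each term doubles the last.
So the next term is two copies of IFFIFFIFFIFF.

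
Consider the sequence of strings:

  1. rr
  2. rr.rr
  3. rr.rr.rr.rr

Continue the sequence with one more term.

rr.rr.rr.rr.rr.rr.rr.rr

s(k+1) = s(k)·.·s(k) — each term doubles the last with '.' between the halves.
One more doubling of rr.rr.rr.rr gives the answer.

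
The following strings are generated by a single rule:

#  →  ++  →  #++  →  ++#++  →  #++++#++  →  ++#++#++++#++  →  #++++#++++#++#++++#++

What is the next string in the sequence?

Each term (from the third on) is the two preceding terms concatenated in order: term 3 = #·++ = #++.
So term 8 is ++#++#++++#++·#++++#++++#++#++++#++.

++#++#++++#++#++++#++++#++#++++#++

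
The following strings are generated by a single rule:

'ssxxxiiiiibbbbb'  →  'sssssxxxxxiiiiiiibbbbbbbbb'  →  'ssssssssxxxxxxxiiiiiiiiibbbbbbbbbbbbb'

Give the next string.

sssssssssssxxxxxxxxxiiiiiiiiiiibbbbbbbbbbbbbbbbb

Each string has the form s^{3n-1} x^{2n+1} i^{2n+3} b^{4n+1} (n = 1, 2, …).
Setting n = 4 gives 11, 9, 11, 17 characters in each block.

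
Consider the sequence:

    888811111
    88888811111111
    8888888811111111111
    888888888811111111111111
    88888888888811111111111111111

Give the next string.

Each string has the form 8^{2n+2} 1^{3n+2} (n = 1, 2, …).
Setting n = 6 gives 14, 20 characters in each block.

8888888888888811111111111111111111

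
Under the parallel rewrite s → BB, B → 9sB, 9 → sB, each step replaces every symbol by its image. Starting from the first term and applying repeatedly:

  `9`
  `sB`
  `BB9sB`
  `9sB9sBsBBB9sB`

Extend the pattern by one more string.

sBBB9sBsBBB9sBBB9sB9sB9sBsBBB9sB

Applying the rule to each of the 13 symbols of 9sB9sBsBBB9sB gives the pieces sB BB 9sB sB BB 9sB BB 9sB 9sB 9sB sB BB 9sB, which concatenate to the answer.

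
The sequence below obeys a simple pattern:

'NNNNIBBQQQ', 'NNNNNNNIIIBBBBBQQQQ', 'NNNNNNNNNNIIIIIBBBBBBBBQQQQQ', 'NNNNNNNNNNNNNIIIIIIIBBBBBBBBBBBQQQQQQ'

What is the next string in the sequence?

Each string has the form N^{3n+1} I^{2n-1} B^{3n-1} Q^{n+2} (n = 1, 2, …).
At n = 5 the blocks have lengths 16, 9, 14, 7.

NNNNNNNNNNNNNNNNIIIIIIIIIBBBBBBBBBBBBBBQQQQQQQ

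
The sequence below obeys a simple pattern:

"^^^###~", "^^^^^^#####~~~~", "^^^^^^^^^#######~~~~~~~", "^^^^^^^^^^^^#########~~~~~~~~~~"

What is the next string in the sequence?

^^^^^^^^^^^^^^^###########~~~~~~~~~~~~~

Each string has the form ^^{3n} #^{2n+1} ~^{3n-2} (n = 1, 2, …).
At n = 5 the blocks have lengths 15, 11, 13.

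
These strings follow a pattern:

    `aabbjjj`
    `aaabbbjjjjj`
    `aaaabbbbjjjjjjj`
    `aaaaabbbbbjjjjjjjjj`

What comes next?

aaaaaabbbbbbjjjjjjjjjjj

Reading off run lengths: a runs 2, 3, 4, 5; b runs 2, 3, 4, 5; j runs 3, 5, 7, 9 — each is linear in n, where the shown terms are n = 2, 3, 4, 5.
For the next term, n = 6, so the run lengths are 6, 6, 11.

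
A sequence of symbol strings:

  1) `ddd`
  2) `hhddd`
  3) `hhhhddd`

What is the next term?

Each term is the previous one with hh prepended.
Applying this once more to hhhhddd:

hhhhhhddd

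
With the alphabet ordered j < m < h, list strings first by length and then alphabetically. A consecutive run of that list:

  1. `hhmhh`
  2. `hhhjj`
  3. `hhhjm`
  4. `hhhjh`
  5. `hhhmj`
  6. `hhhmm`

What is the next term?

hhhmh

Treat hhhmm as a base-3 numeral over the given alphabet and add one, carrying through any trailing h's.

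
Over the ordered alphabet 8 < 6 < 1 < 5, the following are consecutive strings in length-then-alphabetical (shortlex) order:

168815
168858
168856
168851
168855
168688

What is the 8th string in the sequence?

168681

Stepping forward 2 times from 168688: 168688 → 168686, then the target.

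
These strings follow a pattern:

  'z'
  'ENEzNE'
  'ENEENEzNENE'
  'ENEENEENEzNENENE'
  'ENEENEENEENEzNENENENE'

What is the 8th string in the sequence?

ENEENEENEENEENEENEENEzNENENENENENENE

Each term wraps the previous one in ENE on the left and NE on the right.
From ENEENEENEENEzNENENENE, 3 further steps: ENEENEENEENEzNENENENE → ENEENEENEENEENEzNENENENENE → ENEENEENEENEENEENEzNENENENENENE → (answer).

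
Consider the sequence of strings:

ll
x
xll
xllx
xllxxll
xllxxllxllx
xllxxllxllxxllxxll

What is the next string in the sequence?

xllxxllxllxxllxxllxllxxllxllx

From term 3 onward, concatenate the last term with the second-to-last: x·ll = xll, xll·x = xllx, …
The next term joins xllxxllxllxxllxxll and xllxxllxllx.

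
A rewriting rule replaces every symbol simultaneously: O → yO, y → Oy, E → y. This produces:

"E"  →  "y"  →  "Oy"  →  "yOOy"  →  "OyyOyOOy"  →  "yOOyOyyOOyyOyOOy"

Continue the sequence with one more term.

OyyOyOOyyOOyOyyOyOOyOyyOOyyOyOOy

Replace each of the 16 characters of yOOyOyyOOyyOyOOy in place — Oy yO yO Oy yO Oy Oy yO yO Oy Oy yO Oy yO yO Oy — and concatenate.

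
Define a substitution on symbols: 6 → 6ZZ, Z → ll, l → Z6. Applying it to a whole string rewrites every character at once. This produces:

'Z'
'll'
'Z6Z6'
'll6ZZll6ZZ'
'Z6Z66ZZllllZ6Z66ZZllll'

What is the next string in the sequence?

Rewriting the 22 symbols of Z6Z66ZZllllZ6Z66ZZllll one by one yields ll 6ZZ ll 6ZZ 6ZZ ll ll Z6 Z6 Z6 Z6 ll 6ZZ ll 6ZZ 6ZZ ll ll Z6 Z6 Z6 Z6; concatenated:

ll6ZZll6ZZ6ZZllllZ6Z6Z6Z6ll6ZZll6ZZ6ZZllllZ6Z6Z6Z6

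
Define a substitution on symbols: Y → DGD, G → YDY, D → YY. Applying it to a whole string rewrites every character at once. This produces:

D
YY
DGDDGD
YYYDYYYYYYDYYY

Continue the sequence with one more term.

DGDDGDDGDYYDGDDGDDGDDGDDGDDGDYYDGDDGDDGD

Replace each of the 14 characters of YYYDYYYYYYDYYY in place — DGD DGD DGD YY DGD DGD DGD DGD DGD DGD YY DGD DGD DGD — and concatenate.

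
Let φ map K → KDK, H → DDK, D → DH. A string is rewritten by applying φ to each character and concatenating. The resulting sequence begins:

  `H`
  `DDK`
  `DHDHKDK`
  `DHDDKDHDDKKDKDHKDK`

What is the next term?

φ(DHDDKDHDDKKDKDHKDK) expands symbol-by-symbol to DH DDK DH DH KDK DH DDK DH DH KDK KDK DH KDK DH DDK KDK DH KDK; joining the 18 pieces gives the next term.

DHDDKDHDHKDKDHDDKDHDHKDKKDKDHKDKDHDDKKDKDHKDK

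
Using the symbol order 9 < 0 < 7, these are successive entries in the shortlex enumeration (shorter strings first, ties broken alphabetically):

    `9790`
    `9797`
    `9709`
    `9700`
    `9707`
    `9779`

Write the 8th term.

9777

Continuing the enumeration 2 steps past 9779: 9779 → 9770 → (answer).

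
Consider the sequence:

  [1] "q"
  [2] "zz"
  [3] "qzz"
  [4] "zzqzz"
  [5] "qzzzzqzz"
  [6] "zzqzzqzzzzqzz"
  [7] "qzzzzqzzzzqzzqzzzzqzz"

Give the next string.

zzqzzqzzzzqzzqzzzzqzzzzqzzqzzzzqzz

Each term (from the third on) is the two preceding terms concatenated in order: term 3 = q·zz = qzz.
The next term joins zzqzzqzzzzqzz and qzzzzqzzzzqzzqzzzzqzz.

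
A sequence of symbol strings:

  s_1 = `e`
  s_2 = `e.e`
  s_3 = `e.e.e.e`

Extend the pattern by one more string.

Every step duplicates the string with '.' between the halves.
Doubling e.e.e.e with '.' between the halves:

e.e.e.e.e.e.e.e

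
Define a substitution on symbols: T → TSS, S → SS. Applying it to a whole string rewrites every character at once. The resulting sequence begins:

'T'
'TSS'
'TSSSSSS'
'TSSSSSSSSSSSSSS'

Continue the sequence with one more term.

Applying the rule to each of the 15 symbols of TSSSSSSSSSSSSSS gives the pieces TSS SS SS SS SS SS SS SS SS SS SS SS SS SS SS, which concatenate to the answer.

TSSSSSSSSSSSSSSSSSSSSSSSSSSSSSS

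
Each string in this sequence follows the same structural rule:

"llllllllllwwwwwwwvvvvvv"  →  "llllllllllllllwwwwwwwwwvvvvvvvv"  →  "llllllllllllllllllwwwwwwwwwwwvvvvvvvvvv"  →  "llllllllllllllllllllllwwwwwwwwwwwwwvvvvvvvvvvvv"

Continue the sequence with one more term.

llllllllllllllllllllllllllwwwwwwwwwwwwwwwvvvvvvvvvvvvvv

Term n consists of 4n+2 l's, followed by 2n+3 w's, followed by 2n+2 v's, where the shown terms are n = 2, 3, 4, 5.
At n = 6 the blocks have lengths 26, 15, 14.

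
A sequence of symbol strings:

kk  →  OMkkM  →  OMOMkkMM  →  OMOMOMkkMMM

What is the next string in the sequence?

s(k+1) = OM·s(k)·M, so each term gains OM as a prefix and M as a suffix.
Applying this once more to OMOMOMkkMMM:

OMOMOMOMkkMMMM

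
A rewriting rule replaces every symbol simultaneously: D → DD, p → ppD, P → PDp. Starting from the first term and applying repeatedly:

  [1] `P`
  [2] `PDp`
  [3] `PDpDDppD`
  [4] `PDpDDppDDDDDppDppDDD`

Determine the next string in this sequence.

PDpDDppDDDDDppDppDDDDDDDDDDDppDppDDDppDppDDDDDDD

Replace each of the 20 characters of PDpDDppDDDDDppDppDDD in place — PDp DD ppD DD DD ppD ppD DD DD DD DD DD ppD ppD DD ppD ppD DD DD DD — and concatenate.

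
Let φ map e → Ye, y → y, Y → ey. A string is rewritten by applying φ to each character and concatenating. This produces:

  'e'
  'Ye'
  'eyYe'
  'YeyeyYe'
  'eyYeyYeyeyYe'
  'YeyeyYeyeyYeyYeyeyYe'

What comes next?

φ(YeyeyYeyeyYeyYeyeyYe) expands symbol-by-symbol to ey Ye y Ye y ey Ye y Ye y ey Ye y ey Ye y Ye y ey Ye; joining the 20 pieces gives the next term.

eyYeyYeyeyYeyYeyeyYeyeyYeyYeyeyYe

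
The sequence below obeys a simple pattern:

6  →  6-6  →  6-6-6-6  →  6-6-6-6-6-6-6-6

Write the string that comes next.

6-6-6-6-6-6-6-6-6-6-6-6-6-6-6-6

Every step duplicates the string with '-' between the halves.
One more doubling of 6-6-6-6-6-6-6-6 gives the answer.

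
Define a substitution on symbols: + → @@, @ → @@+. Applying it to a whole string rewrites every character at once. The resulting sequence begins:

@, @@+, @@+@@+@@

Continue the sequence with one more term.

Apply φ to @@+@@+@@ symbol by symbol: @→@@+, @→@@+, +→@@, @→@@+, @→@@+, +→@@, @→@@+, @→@@+; joined: @@+ @@+ @@ @@+ @@+ @@ @@+ @@+.

@@+@@+@@@@+@@+@@@@+@@+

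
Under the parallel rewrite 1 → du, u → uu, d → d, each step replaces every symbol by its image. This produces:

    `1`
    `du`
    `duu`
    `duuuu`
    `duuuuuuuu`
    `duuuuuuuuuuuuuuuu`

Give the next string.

duuuuuuuuuuuuuuuuuuuuuuuuuuuuuuuu

Replace each of the 17 characters of duuuuuuuuuuuuuuuu in place — d uu uu uu uu uu uu uu uu uu uu uu uu uu uu uu uu — and concatenate.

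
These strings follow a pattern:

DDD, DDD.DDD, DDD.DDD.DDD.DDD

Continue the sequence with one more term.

Every step duplicates the string with '.' between the halves.
Doubling DDD.DDD.DDD.DDD with '.' between the halves:

DDD.DDD.DDD.DDD.DDD.DDD.DDD.DDD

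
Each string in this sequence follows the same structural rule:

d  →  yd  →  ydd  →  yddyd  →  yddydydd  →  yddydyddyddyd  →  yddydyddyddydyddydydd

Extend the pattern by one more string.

From term 3 onward, concatenate the last term with the second-to-last: yd·d = ydd, ydd·yd = yddyd, …
The next term joins yddydyddyddydyddydydd and yddydyddyddyd.

yddydyddyddydyddydyddyddydyddyddyd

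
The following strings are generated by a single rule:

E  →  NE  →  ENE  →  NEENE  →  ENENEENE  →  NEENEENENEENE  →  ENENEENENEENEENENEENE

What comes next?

NEENEENENEENEENENEENENEENEENENEENE

This is a Fibonacci-style word recurrence s(k) = s(k−2)·s(k−1): e.g. E·NE = ENE.
Continuing: NEENEENENEENE · ENENEENENEENEENENEENE gives term 8.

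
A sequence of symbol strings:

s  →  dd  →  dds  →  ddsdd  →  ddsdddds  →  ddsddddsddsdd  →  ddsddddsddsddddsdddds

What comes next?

Each term (from the third on) is the previous term followed by the one before it: term 3 = dd·s = dds.
Continuing: ddsddddsddsddddsdddds · ddsddddsddsdd gives term 8.

ddsddddsddsddddsddddsddsddddsddsdd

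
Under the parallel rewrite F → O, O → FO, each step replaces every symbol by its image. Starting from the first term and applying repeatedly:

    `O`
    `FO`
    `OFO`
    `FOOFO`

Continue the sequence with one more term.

OFOFOOFO

Rewriting each symbol of FOOFO: F→O, O→FO, O→FO, F→O, O→FO, which concatenates to O FO FO O FO.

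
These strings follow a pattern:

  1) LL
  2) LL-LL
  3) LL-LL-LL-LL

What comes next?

LL-LL-LL-LL-LL-LL-LL-LL

Each string is two copies of the previous one joined by '-'.
So the next term is two copies of LL-LL-LL-LL with '-' between the halves.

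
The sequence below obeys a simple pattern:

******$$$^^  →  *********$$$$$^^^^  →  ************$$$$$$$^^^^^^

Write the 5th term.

******************$$$$$$$$$$$^^^^^^^^^^

Each string has the form *^{3n} $^{2n-1} ^^{2n-2}, where the shown terms are n = 2, 3, 4.
Setting n = 6 gives 18, 11, 10 characters in each block.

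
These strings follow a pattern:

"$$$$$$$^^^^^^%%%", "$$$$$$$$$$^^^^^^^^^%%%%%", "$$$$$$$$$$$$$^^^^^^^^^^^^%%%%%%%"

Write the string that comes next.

Term n consists of 3n+1 $'s, followed by 3n ^'s, followed by 2n-1 %'s, where the shown terms are n = 2, 3, 4.
Setting n = 5 gives 16, 15, 9 characters in each block.

$$$$$$$$$$$$$$$$^^^^^^^^^^^^^^^%%%%%%%%%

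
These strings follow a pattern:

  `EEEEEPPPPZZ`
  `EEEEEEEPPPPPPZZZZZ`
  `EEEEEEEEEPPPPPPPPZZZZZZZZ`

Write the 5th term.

Term n consists of 2n+3 E's, followed by 2n+2 P's, followed by 3n-1 Z's (n = 1, 2, …).
For term 5, n = 5, so the run lengths are 13, 12, 14.

EEEEEEEEEEEEEPPPPPPPPPPPPZZZZZZZZZZZZZZ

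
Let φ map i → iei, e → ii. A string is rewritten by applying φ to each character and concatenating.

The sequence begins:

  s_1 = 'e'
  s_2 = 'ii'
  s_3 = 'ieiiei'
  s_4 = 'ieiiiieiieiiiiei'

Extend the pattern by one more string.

Rewriting the 16 symbols of ieiiiieiieiiiiei one by one yields iei ii iei iei iei iei ii iei iei ii iei iei iei iei ii iei; concatenated:

ieiiiieiieiieiieiiiieiieiiiieiieiieiieiiiiei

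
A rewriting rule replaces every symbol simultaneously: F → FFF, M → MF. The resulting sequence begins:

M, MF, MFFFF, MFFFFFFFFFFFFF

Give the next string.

MFFFFFFFFFFFFFFFFFFFFFFFFFFFFFFFFFFFFFFFF

Applying the rule to each of the 14 symbols of MFFFFFFFFFFFFF gives the pieces MF FFF FFF FFF FFF FFF FFF FFF FFF FFF FFF FFF FFF FFF, which concatenate to the answer.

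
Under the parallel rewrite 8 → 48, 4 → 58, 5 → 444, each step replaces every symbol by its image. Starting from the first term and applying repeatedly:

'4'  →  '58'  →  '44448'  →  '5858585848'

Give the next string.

Apply φ to 5858585848 symbol by symbol: 5→444, 8→48, 5→444, 8→48, 5→444, 8→48, 5→444, 8→48, 4→58, 8→48; joined: 444 48 444 48 444 48 444 48 58 48.

444484444844448444485848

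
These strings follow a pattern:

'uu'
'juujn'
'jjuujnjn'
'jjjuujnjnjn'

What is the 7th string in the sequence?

jjjjjjuujnjnjnjnjnjn

Each term wraps the previous one in j on the left and jn on the right.
From jjjuujnjnjn, 3 further steps: jjjuujnjnjn → jjjjuujnjnjnjn → jjjjjuujnjnjnjnjn → (answer).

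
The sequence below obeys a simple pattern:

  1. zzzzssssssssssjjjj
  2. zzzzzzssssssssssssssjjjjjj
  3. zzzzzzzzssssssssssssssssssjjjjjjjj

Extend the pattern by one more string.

zzzzzzzzzzssssssssssssssssssssssjjjjjjjjjj

Each string has the form z^{2n} s^{4n+2} j^{2n}, where the shown terms are n = 2, 3, 4.
For the next term, n = 5, so the run lengths are 10, 22, 10.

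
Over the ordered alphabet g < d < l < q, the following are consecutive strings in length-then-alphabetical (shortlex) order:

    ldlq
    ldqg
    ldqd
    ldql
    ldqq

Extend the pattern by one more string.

llgg

The successor of ldqq increments the rightmost position that isn't already q and resets every position after it to g.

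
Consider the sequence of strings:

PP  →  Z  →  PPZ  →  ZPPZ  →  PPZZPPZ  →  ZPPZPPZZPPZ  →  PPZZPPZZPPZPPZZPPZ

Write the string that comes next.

ZPPZPPZZPPZPPZZPPZZPPZPPZZPPZ

Each term (from the third on) is the two preceding terms concatenated in order: term 3 = PP·Z = PPZ.
So term 8 is ZPPZPPZZPPZ·PPZZPPZZPPZPPZZPPZ.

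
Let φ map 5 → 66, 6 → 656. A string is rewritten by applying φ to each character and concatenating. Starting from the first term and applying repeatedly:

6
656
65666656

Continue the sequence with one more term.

Rewriting each symbol of 65666656: 6→656, 5→66, 6→656, 6→656, 6→656, 6→656, 5→66, 6→656, which concatenates to 656 66 656 656 656 656 66 656.

6566665665665665666656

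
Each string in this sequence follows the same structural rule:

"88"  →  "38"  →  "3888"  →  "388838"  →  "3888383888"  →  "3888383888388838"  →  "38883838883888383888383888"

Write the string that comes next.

This is a Fibonacci-style word recurrence s(k) = s(k−1)·s(k−2): e.g. 38·88 = 3888.
So term 8 is 38883838883888383888383888·3888383888388838.

388838388838883838883838883888383888388838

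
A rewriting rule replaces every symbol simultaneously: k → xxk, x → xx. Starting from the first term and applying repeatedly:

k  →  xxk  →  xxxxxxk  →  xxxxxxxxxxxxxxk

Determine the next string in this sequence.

xxxxxxxxxxxxxxxxxxxxxxxxxxxxxxk

Applying the rule to each of the 15 symbols of xxxxxxxxxxxxxxk gives the pieces xx xx xx xx xx xx xx xx xx xx xx xx xx xx xxk, which concatenate to the answer.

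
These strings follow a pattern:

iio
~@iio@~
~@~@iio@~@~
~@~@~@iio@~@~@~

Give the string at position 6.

~@~@~@~@~@iio@~@~@~@~@~

Every step adds ~@ to the front and @~ to the end of the previous string.
From ~@~@~@iio@~@~@~, 2 further steps: ~@~@~@iio@~@~@~ → ~@~@~@~@iio@~@~@~@~ → (answer).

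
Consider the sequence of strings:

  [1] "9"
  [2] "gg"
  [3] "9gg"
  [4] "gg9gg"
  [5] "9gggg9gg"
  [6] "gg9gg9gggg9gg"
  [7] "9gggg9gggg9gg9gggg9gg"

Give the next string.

Each term (from the third on) is the two preceding terms concatenated in order: term 3 = 9·gg = 9gg.
The next term joins gg9gg9gggg9gg and 9gggg9gggg9gg9gggg9gg.

gg9gg9gggg9gg9gggg9gggg9gg9gggg9gg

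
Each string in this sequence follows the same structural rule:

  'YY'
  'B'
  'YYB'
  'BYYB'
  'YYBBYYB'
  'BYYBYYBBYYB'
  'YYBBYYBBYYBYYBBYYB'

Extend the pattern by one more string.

BYYBYYBBYYBYYBBYYBBYYBYYBBYYB

Each term (from the third on) is the two preceding terms concatenated in order: term 3 = YY·B = YYB.
So term 8 is BYYBYYBBYYB·YYBBYYBBYYBYYBBYYB.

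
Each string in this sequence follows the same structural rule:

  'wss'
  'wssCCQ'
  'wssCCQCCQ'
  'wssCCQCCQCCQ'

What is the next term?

Each term is the previous one with CCQ appended.
One more step from wssCCQCCQCCQ gives the answer.

wssCCQCCQCCQCCQ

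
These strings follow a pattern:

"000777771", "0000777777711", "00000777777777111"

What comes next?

000000777777777771111

Term n consists of n+1 0's, followed by 2n+1 7's, followed by n-1 1's, where the shown terms are n = 2, 3, 4.
For the next term, n = 5, so the run lengths are 6, 11, 4.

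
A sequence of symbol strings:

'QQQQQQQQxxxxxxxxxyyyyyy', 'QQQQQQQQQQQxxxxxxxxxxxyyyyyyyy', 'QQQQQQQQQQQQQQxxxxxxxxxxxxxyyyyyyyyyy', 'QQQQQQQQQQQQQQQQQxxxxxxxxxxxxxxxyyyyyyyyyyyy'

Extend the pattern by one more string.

QQQQQQQQQQQQQQQQQQQQxxxxxxxxxxxxxxxxxyyyyyyyyyyyyyy

Reading off run lengths: Q runs 8, 11, 14, 17; x runs 9, 11, 13, 15; y runs 6, 8, 10, 12 — each is linear in n, where the shown terms are n = 3, 4, 5, 6.
Setting n = 7 gives 20, 17, 14 characters in each block.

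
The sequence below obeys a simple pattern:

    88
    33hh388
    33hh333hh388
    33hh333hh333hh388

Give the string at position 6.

33hh333hh333hh333hh333hh388

Every step adds 33hh3 at the front: s(k+1) = 33hh3·s(k).
From 33hh333hh333hh388, 2 further steps: 33hh333hh333hh388 → 33hh333hh333hh333hh388 → (answer).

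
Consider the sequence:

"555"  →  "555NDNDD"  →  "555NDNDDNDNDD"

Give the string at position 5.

555NDNDDNDNDDNDNDDNDNDD

Each term is the previous one with NDNDD appended.
From 555NDNDDNDNDD, 2 further steps: 555NDNDDNDNDD → 555NDNDDNDNDDNDNDD → (answer).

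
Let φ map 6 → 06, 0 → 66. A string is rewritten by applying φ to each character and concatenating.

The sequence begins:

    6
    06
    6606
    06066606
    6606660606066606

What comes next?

Replace each of the 16 characters of 6606660606066606 in place — 06 06 66 06 06 06 66 06 66 06 66 06 06 06 66 06 — and concatenate.

06066606060666066606660606066606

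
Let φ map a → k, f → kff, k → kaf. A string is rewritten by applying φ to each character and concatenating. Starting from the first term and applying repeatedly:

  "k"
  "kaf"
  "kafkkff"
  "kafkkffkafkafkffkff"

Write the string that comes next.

Rewriting the 19 symbols of kafkkffkafkafkffkff one by one yields kaf k kff kaf kaf kff kff kaf k kff kaf k kff kaf kff kff kaf kff kff; concatenated:

kafkkffkafkafkffkffkafkkffkafkkffkafkffkffkafkffkff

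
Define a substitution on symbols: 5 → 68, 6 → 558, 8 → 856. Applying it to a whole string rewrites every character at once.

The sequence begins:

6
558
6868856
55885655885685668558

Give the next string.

686885685668558686885685668558856685585588566868856

φ(55885655885685668558) expands symbol-by-symbol to 68 68 856 856 68 558 68 68 856 856 68 558 856 68 558 558 856 68 68 856; joining the 20 pieces gives the next term.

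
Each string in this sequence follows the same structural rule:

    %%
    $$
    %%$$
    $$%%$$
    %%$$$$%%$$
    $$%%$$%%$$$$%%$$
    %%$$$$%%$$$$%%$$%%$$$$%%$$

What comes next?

$$%%$$%%$$$$%%$$%%$$$$%%$$$$%%$$%%$$$$%%$$

From term 3 onward, concatenate the second-to-last term with the last: %%·$$ = %%$$, $$·%%$$ = $$%%$$, …
So term 8 is $$%%$$%%$$$$%%$$·%%$$$$%%$$$$%%$$%%$$$$%%$$.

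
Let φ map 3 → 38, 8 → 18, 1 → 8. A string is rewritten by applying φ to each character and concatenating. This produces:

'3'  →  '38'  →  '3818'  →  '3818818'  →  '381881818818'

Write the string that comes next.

Apply φ to 381881818818 symbol by symbol: 3→38, 8→18, 1→8, 8→18, 8→18, 1→8, 8→18, 1→8, 8→18, 8→18, 1→8, 8→18; joined: 38 18 8 18 18 8 18 8 18 18 8 18.

38188181881881818818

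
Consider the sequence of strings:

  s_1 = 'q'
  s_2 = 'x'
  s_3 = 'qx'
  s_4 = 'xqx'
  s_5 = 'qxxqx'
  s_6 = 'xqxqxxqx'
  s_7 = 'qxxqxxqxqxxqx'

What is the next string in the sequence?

xqxqxxqxqxxqxxqxqxxqx

This is a Fibonacci-style word recurrence s(k) = s(k−2)·s(k−1): e.g. q·x = qx.
Continuing: xqxqxxqx · qxxqxxqxqxxqx gives term 8.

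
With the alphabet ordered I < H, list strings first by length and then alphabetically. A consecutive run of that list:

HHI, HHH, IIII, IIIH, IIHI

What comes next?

The successor of IIHI increments the rightmost position that isn't already H and resets every position after it to I.

IIHH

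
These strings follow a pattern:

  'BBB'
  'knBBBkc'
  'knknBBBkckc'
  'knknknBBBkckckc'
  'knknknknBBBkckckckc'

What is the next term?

Every step adds kn to the front and kc to the end of the previous string.
So the next term is kn·knknknknBBBkckckckc·kc.

knknknknknBBBkckckckckc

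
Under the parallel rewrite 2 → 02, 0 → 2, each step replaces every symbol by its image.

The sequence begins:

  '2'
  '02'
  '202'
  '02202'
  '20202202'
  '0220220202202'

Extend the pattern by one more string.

Applying the rule to each of the 13 symbols of 0220220202202 gives the pieces 2 02 02 2 02 02 2 02 2 02 02 2 02, which concatenate to the answer.

202022020220220202202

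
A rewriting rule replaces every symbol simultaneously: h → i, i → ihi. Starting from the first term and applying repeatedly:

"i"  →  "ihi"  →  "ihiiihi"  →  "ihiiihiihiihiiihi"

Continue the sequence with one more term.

Replace each of the 17 characters of ihiiihiihiihiiihi in place — ihi i ihi ihi ihi i ihi ihi i ihi ihi i ihi ihi ihi i ihi — and concatenate.

ihiiihiihiihiiihiihiiihiihiiihiihiihiiihi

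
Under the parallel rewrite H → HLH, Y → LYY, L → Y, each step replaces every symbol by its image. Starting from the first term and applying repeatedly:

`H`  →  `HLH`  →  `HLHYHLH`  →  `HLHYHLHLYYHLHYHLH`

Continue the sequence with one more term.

HLHYHLHLYYHLHYHLHYLYYLYYHLHYHLHLYYHLHYHLH

φ(HLHYHLHLYYHLHYHLH) expands symbol-by-symbol to HLH Y HLH LYY HLH Y HLH Y LYY LYY HLH Y HLH LYY HLH Y HLH; joining the 17 pieces gives the next term.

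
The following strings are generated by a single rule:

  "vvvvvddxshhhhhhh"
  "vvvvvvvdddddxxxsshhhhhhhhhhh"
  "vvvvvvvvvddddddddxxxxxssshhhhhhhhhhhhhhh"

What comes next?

vvvvvvvvvvvdddddddddddxxxxxxxsssshhhhhhhhhhhhhhhhhhh

Term n consists of 2n+3 v's, followed by 3n-1 d's, followed by 2n-1 x's, followed by n s's, followed by 4n+3 h's (n = 1, 2, …).
For the next term, n = 4, so the run lengths are 11, 11, 7, 4, 19.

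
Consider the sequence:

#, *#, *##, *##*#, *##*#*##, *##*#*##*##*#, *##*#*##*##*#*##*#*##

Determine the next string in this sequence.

Each term (from the third on) is the previous term followed by the one before it: term 3 = *#·# = *##.
So term 8 is *##*#*##*##*#*##*#*##·*##*#*##*##*#.

*##*#*##*##*#*##*#*##*##*#*##*##*#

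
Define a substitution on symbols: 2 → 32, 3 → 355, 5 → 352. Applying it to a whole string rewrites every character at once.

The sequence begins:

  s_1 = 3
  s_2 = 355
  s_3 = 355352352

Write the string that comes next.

Apply φ to 355352352 symbol by symbol: 3→355, 5→352, 5→352, 3→355, 5→352, 2→32, 3→355, 5→352, 2→32; joined: 355 352 352 355 352 32 355 352 32.

3553523523553523235535232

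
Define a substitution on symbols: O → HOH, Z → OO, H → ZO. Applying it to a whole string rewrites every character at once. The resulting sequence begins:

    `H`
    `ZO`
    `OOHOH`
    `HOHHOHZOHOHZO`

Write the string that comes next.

ZOHOHZOZOHOHZOOOHOHZOHOHZOOOHOH

φ(HOHHOHZOHOHZO) expands symbol-by-symbol to ZO HOH ZO ZO HOH ZO OO HOH ZO HOH ZO OO HOH; joining the 13 pieces gives the next term.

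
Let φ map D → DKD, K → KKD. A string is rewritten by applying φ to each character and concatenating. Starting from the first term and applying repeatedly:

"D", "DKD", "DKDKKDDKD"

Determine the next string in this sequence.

DKDKKDDKDKKDKKDDKDDKDKKDDKD

Rewriting each symbol of DKDKKDDKD: D→DKD, K→KKD, D→DKD, K→KKD, K→KKD, D→DKD, D→DKD, K→KKD, D→DKD, which concatenates to DKD KKD DKD KKD KKD DKD DKD KKD DKD.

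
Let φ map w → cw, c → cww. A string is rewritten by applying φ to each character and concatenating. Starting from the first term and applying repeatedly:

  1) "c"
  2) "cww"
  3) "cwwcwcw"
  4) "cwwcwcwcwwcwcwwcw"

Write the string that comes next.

Replace each of the 17 characters of cwwcwcwcwwcwcwwcw in place — cww cw cw cww cw cww cw cww cw cw cww cw cww cw cw cww cw — and concatenate.

cwwcwcwcwwcwcwwcwcwwcwcwcwwcwcwwcwcwcwwcw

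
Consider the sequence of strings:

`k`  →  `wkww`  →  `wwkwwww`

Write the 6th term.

Each term wraps the previous one in w on the left and ww on the right.
From wwkwwww, 3 further steps: wwkwwww → wwwkwwwwww → wwwwkwwwwwwww → (answer).

wwwwwkwwwwwwwwww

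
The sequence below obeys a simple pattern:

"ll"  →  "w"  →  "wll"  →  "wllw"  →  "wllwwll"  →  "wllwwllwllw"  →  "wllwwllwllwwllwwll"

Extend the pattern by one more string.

wllwwllwllwwllwwllwllwwllwllw

This is a Fibonacci-style word recurrence s(k) = s(k−1)·s(k−2): e.g. w·ll = wll.
So term 8 is wllwwllwllwwllwwll·wllwwllwllw.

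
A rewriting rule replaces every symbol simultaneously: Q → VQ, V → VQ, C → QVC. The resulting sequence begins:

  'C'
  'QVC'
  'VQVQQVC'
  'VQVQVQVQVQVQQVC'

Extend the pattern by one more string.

VQVQVQVQVQVQVQVQVQVQVQVQVQVQQVC

Applying the rule to each of the 15 symbols of VQVQVQVQVQVQQVC gives the pieces VQ VQ VQ VQ VQ VQ VQ VQ VQ VQ VQ VQ VQ VQ QVC, which concatenate to the answer.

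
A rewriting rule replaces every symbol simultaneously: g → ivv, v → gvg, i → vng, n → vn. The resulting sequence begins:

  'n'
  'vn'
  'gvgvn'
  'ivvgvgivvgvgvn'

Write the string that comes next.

Rewriting the 14 symbols of ivvgvgivvgvgvn one by one yields vng gvg gvg ivv gvg ivv vng gvg gvg ivv gvg ivv gvg vn; concatenated:

vnggvggvgivvgvgivvvnggvggvgivvgvgivvgvgvn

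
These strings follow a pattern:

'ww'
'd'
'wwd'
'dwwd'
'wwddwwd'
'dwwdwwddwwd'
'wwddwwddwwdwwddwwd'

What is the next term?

dwwdwwddwwdwwddwwddwwdwwddwwd

This is a Fibonacci-style word recurrence s(k) = s(k−2)·s(k−1): e.g. ww·d = wwd.
The next term joins dwwdwwddwwd and wwddwwddwwdwwddwwd.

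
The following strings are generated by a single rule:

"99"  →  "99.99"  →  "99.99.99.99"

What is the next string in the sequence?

s(k+1) = s(k)·.·s(k) — each term doubles the last with '.' between the halves.
Doubling 99.99.99.99 with '.' between the halves:

99.99.99.99.99.99.99.99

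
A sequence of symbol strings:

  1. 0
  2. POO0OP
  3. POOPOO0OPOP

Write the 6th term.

s(k+1) = POO·s(k)·OP, so each term gains POO as a prefix and OP as a suffix.
From POOPOO0OPOP, 3 further steps: POOPOO0OPOP → POOPOOPOO0OPOPOP → POOPOOPOOPOO0OPOPOPOP → (answer).

POOPOOPOOPOOPOO0OPOPOPOPOP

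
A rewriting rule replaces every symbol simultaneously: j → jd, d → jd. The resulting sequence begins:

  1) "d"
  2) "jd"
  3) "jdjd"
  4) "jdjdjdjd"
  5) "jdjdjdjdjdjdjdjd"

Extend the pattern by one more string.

Applying the rule to each of the 16 symbols of jdjdjdjdjdjdjdjd gives the pieces jd jd jd jd jd jd jd jd jd jd jd jd jd jd jd jd, which concatenate to the answer.

jdjdjdjdjdjdjdjdjdjdjdjdjdjdjdjd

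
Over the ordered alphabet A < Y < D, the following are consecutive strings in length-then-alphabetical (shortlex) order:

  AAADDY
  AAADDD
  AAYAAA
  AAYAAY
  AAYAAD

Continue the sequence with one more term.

AAYAYA

Treat AAYAAD as a base-3 numeral over the given alphabet and add one, carrying through any trailing D's.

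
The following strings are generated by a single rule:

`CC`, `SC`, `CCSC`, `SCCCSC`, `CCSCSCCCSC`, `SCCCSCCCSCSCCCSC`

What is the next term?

CCSCSCCCSCSCCCSCCCSCSCCCSC

This is a Fibonacci-style word recurrence s(k) = s(k−2)·s(k−1): e.g. CC·SC = CCSC.
The next term joins CCSCSCCCSC and SCCCSCCCSCSCCCSC.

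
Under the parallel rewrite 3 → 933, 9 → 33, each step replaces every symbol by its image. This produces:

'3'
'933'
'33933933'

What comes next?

Expanding 33933933: 3→933, 3→933, 9→33, 3→933, 3→933, 9→33, 3→933, 3→933. Concatenated: 933 933 33 933 933 33 933 933.

9339333393393333933933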